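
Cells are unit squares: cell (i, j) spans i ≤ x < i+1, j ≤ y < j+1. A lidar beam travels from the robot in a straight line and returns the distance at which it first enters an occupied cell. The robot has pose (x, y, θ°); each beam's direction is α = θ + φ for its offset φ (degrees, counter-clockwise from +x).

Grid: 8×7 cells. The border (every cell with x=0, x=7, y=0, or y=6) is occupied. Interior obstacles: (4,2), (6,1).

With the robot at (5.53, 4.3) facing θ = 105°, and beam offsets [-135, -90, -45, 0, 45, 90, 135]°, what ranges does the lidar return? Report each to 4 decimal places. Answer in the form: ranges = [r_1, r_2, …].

ranges = [1.6974, 1.5219, 1.9630, 1.7600, 3.4000, 4.6898, 1.5011]

beam 1: φ=-135°, α=330°
  d=(0.8660,-0.5000)  start (5,4)  tX=0.5427 tY=0.6000  stride 1/|dx|=1.1547 1/|dy|=2.0000
    cross x-line → (6,4), t=0.5427
    cross y-line → (6,3), t=0.6000
    cross x-line → (7,3), t=1.6974 (wall)
  → r_1 = 1.6974
beam 2: φ=-90°, α=15°
  d=(0.9659,0.2588)  start (5,4)  tX=0.4866 tY=2.7046  stride 1/|dx|=1.0353 1/|dy|=3.8637
    cross x-line → (6,4), t=0.4866
    cross x-line → (7,4), t=1.5219 (wall)
  → r_2 = 1.5219
beam 3: φ=-45°, α=60°
  d=(0.5000,0.8660)  start (5,4)  tX=0.9400 tY=0.8083  stride 1/|dx|=2.0000 1/|dy|=1.1547
    cross y-line → (5,5), t=0.8083
    cross x-line → (6,5), t=0.9400
    cross y-line → (6,6), t=1.9630 (wall)
  → r_3 = 1.9630
beam 4: φ=0°, α=105°
  d=(-0.2588,0.9659)  start (5,4)  tX=2.0478 tY=0.7247  stride 1/|dx|=3.8637 1/|dy|=1.0353
    cross y-line → (5,5), t=0.7247
    cross y-line → (5,6), t=1.7600 (wall)
  → r_4 = 1.7600
beam 5: φ=45°, α=150°
  d=(-0.8660,0.5000)  start (5,4)  tX=0.6120 tY=1.4000  stride 1/|dx|=1.1547 1/|dy|=2.0000
    cross x-line → (4,4), t=0.6120
    cross y-line → (4,5), t=1.4000
    cross x-line → (3,5), t=1.7667
    cross x-line → (2,5), t=2.9214
    cross y-line → (2,6), t=3.4000 (wall)
  → r_5 = 3.4000
beam 6: φ=90°, α=195°
  d=(-0.9659,-0.2588)  start (5,4)  tX=0.5487 tY=1.1591  stride 1/|dx|=1.0353 1/|dy|=3.8637
    cross x-line → (4,4), t=0.5487
    cross y-line → (4,3), t=1.1591
    cross x-line → (3,3), t=1.5840
    cross x-line → (2,3), t=2.6192
    cross x-line → (1,3), t=3.6545
    cross x-line → (0,3), t=4.6898 (wall)
  → r_6 = 4.6898
beam 7: φ=135°, α=240°
  d=(-0.5000,-0.8660)  start (5,4)  tX=1.0600 tY=0.3464  stride 1/|dx|=2.0000 1/|dy|=1.1547
    cross y-line → (5,3), t=0.3464
    cross x-line → (4,3), t=1.0600
    cross y-line → (4,2), t=1.5011 (wall)
  → r_7 = 1.5011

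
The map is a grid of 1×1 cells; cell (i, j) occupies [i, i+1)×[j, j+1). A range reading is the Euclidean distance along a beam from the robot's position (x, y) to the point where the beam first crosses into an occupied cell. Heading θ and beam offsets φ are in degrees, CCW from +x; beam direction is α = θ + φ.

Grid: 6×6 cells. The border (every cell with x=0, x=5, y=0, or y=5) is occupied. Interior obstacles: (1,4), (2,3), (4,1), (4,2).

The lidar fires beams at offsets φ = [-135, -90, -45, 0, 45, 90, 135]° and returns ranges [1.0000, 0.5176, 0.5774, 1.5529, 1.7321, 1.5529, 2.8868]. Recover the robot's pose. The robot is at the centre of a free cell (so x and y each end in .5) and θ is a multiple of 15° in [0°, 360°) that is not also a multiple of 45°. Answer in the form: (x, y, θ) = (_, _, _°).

(x, y, θ) = (2.5, 1.5, 345°)

Enumerate (i+0.5, j+0.5, θ) over the 12 free cells and 16 admissible headings. For each, cast all 7 beams and compare to the given ranges.
  (1.5, 1.5, 330°): beam 1 = 0.5176 ≠ 1.0000 ✗
  (3.5, 4.5, 150°): beam 1 = 1.5529 ≠ 1.0000 ✗
  (3.5, 4.5, 75°): beam 1 = 1.7321 ≠ 1.0000 ✗
  (4.5, 3.5, 105°): beam 1 = 0.5774 ≠ 1.0000 ✗
  …
  (2.5, 1.5, 345°): r_1=1.0000, r_2=0.5176, r_3=0.5774, r_4=1.5529, r_5=1.7321, r_6=1.5529, r_7=2.8868 — all match ✓
No second candidate reproduces the full scan.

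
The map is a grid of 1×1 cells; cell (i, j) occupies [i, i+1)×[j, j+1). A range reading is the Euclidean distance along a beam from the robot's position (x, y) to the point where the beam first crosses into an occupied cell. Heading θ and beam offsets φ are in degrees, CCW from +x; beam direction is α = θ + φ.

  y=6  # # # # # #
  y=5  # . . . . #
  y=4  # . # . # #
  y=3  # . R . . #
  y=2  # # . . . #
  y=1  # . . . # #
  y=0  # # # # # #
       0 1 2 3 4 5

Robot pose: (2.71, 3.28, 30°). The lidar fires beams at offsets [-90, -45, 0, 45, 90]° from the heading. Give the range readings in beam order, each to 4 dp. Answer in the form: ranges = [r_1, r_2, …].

ranges = [2.5800, 2.3708, 1.4896, 0.7454, 0.8314]

beam 1: φ=-90°, α=300°
  dir = (cos 300°, sin 300°) = (0.5000, -0.8660); from cell (2,3)
  next x-line at t=0.5800, next y-line at t=0.3233; Δt_x=2.0000, Δt_y=1.1547
    y: enter (2,2) at t=0.3233
    x: enter (3,2) at t=0.5800
    y: enter (3,1) at t=1.4780
    x: enter (4,1) at t=2.5800 ← occupied
  → r_1 = 2.5800
beam 2: φ=-45°, α=345°
  dir = (cos 345°, sin 345°) = (0.9659, -0.2588); from cell (2,3)
  next x-line at t=0.3002, next y-line at t=1.0818; Δt_x=1.0353, Δt_y=3.8637
    x: enter (3,3) at t=0.3002
    y: enter (3,2) at t=1.0818
    x: enter (4,2) at t=1.3355
    x: enter (5,2) at t=2.3708 ← occupied
  → r_2 = 2.3708
beam 3: φ=0°, α=30°
  dir = (cos 30°, sin 30°) = (0.8660, 0.5000); from cell (2,3)
  next x-line at t=0.3349, next y-line at t=1.4400; Δt_x=1.1547, Δt_y=2.0000
    x: enter (3,3) at t=0.3349
    y: enter (3,4) at t=1.4400
    x: enter (4,4) at t=1.4896 ← occupied
  → r_3 = 1.4896
beam 4: φ=45°, α=75°
  dir = (cos 75°, sin 75°) = (0.2588, 0.9659); from cell (2,3)
  next x-line at t=1.1205, next y-line at t=0.7454; Δt_x=3.8637, Δt_y=1.0353
    y: enter (2,4) at t=0.7454 ← occupied
  → r_4 = 0.7454
beam 5: φ=90°, α=120°
  dir = (cos 120°, sin 120°) = (-0.5000, 0.8660); from cell (2,3)
  next x-line at t=1.4200, next y-line at t=0.8314; Δt_x=2.0000, Δt_y=1.1547
    y: enter (2,4) at t=0.8314 ← occupied
  → r_5 = 0.8314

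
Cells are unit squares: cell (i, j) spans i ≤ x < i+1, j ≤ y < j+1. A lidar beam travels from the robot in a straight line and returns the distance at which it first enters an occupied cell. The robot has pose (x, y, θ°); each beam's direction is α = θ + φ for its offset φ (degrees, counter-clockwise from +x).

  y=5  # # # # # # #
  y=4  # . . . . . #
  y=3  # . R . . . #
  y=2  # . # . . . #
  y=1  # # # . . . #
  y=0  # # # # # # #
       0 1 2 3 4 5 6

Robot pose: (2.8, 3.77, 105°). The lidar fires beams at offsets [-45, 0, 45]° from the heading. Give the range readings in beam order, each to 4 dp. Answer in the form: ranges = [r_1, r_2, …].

beam 1: φ=-45°, α=60°
  d=(0.5000,0.8660)  start (2,3)  tX=0.4000 tY=0.2656  stride 1/|dx|=2.0000 1/|dy|=1.1547
    cross y-line → (2,4), t=0.2656
    cross x-line → (3,4), t=0.4000
    cross y-line → (3,5), t=1.4203 (wall)
  → r_1 = 1.4203
beam 2: φ=0°, α=105°
  d=(-0.2588,0.9659)  start (2,3)  tX=3.0910 tY=0.2381  stride 1/|dx|=3.8637 1/|dy|=1.0353
    cross y-line → (2,4), t=0.2381
    cross y-line → (2,5), t=1.2734 (wall)
  → r_2 = 1.2734
beam 3: φ=45°, α=150°
  d=(-0.8660,0.5000)  start (2,3)  tX=0.9238 tY=0.4600  stride 1/|dx|=1.1547 1/|dy|=2.0000
    cross y-line → (2,4), t=0.4600
    cross x-line → (1,4), t=0.9238
    cross x-line → (0,4), t=2.0785 (wall)
  → r_3 = 2.0785

ranges = [1.4203, 1.2734, 2.0785]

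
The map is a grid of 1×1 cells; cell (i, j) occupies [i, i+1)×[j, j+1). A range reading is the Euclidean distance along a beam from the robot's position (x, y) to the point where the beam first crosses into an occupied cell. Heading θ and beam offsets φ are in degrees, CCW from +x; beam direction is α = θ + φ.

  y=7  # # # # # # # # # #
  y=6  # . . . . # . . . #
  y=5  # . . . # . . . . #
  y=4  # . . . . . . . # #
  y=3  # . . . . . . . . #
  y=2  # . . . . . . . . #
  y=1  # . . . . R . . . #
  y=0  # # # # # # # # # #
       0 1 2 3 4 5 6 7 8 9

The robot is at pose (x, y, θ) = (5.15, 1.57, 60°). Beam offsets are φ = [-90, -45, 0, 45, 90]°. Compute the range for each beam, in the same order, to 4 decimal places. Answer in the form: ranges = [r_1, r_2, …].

beam 1: φ=-90°, α=330°
  d=(0.8660,-0.5000)  start (5,1)  tX=0.9815 tY=1.1400  stride 1/|dx|=1.1547 1/|dy|=2.0000
    cross x-line → (6,1), t=0.9815
    cross y-line → (6,0), t=1.1400 (wall)
  → r_1 = 1.1400
beam 2: φ=-45°, α=15°
  d=(0.9659,0.2588)  start (5,1)  tX=0.8800 tY=1.6614  stride 1/|dx|=1.0353 1/|dy|=3.8637
    cross x-line → (6,1), t=0.8800
    cross y-line → (6,2), t=1.6614
    cross x-line → (7,2), t=1.9153
    cross x-line → (8,2), t=2.9505
    cross x-line → (9,2), t=3.9858 (wall)
  → r_2 = 3.9858
beam 3: φ=0°, α=60°
  d=(0.5000,0.8660)  start (5,1)  tX=1.7000 tY=0.4965  stride 1/|dx|=2.0000 1/|dy|=1.1547
    cross y-line → (5,2), t=0.4965
    cross y-line → (5,3), t=1.6512
    cross x-line → (6,3), t=1.7000
    cross y-line → (6,4), t=2.8059
    cross x-line → (7,4), t=3.7000
    cross y-line → (7,5), t=3.9606
    cross y-line → (7,6), t=5.1153
    cross x-line → (8,6), t=5.7000
    cross y-line → (8,7), t=6.2700 (wall)
  → r_3 = 6.2700
beam 4: φ=45°, α=105°
  d=(-0.2588,0.9659)  start (5,1)  tX=0.5796 tY=0.4452  stride 1/|dx|=3.8637 1/|dy|=1.0353
    cross y-line → (5,2), t=0.4452
    cross x-line → (4,2), t=0.5796
    cross y-line → (4,3), t=1.4804
    cross y-line → (4,4), t=2.5157
    cross y-line → (4,5), t=3.5510 (wall)
  → r_4 = 3.5510
beam 5: φ=90°, α=150°
  d=(-0.8660,0.5000)  start (5,1)  tX=0.1732 tY=0.8600  stride 1/|dx|=1.1547 1/|dy|=2.0000
    cross x-line → (4,1), t=0.1732
    cross y-line → (4,2), t=0.8600
    cross x-line → (3,2), t=1.3279
    cross x-line → (2,2), t=2.4826
    cross y-line → (2,3), t=2.8600
    cross x-line → (1,3), t=3.6373
    cross x-line → (0,3), t=4.7920 (wall)
  → r_5 = 4.7920

ranges = [1.1400, 3.9858, 6.2700, 3.5510, 4.7920]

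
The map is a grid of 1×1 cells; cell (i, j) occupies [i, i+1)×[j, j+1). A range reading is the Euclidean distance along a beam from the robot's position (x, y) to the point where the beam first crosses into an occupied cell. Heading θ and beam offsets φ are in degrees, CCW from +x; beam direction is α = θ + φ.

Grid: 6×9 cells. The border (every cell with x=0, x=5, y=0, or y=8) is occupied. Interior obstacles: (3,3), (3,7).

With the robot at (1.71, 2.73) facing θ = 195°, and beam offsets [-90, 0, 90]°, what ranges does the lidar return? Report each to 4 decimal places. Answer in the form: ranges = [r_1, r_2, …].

beam 1: φ=-90°, α=105°
  direction (-0.2588, 0.9659); cell (1,2); t to first gridline: x 2.7432, y 0.2795 (then +3.8637 / +1.0353)
    (1,3) via y @ 0.2795
    (1,4) via y @ 1.3148
    (1,5) via y @ 2.3501
    (0,5) via x @ 2.7432  # hit
  → r_1 = 2.7432
beam 2: φ=0°, α=195°
  direction (-0.9659, -0.2588); cell (1,2); t to first gridline: x 0.7350, y 2.8205 (then +1.0353 / +3.8637)
    (0,2) via x @ 0.7350  # hit
  → r_2 = 0.7350
beam 3: φ=90°, α=285°
  direction (0.2588, -0.9659); cell (1,2); t to first gridline: x 1.1205, y 0.7558 (then +3.8637 / +1.0353)
    (1,1) via y @ 0.7558
    (2,1) via x @ 1.1205
    (2,0) via y @ 1.7910  # hit
  → r_3 = 1.7910

ranges = [2.7432, 0.7350, 1.7910]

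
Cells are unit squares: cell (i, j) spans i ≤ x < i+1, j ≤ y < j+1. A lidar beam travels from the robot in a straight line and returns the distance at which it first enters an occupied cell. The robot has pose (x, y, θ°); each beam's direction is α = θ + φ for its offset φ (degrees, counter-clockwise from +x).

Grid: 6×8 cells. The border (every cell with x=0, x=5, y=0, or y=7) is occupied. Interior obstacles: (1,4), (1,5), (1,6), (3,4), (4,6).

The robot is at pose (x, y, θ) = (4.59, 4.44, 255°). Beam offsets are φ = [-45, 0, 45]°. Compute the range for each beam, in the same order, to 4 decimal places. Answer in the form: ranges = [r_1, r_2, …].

ranges = [0.6813, 3.5614, 0.8200]

beam 1: φ=-45°, α=210°
  d=(-0.8660,-0.5000)  start (4,4)  tX=0.6813 tY=0.8800  stride 1/|dx|=1.1547 1/|dy|=2.0000
    cross x-line → (3,4), t=0.6813 (wall)
  → r_1 = 0.6813
beam 2: φ=0°, α=255°
  d=(-0.2588,-0.9659)  start (4,4)  tX=2.2796 tY=0.4555  stride 1/|dx|=3.8637 1/|dy|=1.0353
    cross y-line → (4,3), t=0.4555
    cross y-line → (4,2), t=1.4908
    cross x-line → (3,2), t=2.2796
    cross y-line → (3,1), t=2.5261
    cross y-line → (3,0), t=3.5614 (wall)
  → r_2 = 3.5614
beam 3: φ=45°, α=300°
  d=(0.5000,-0.8660)  start (4,4)  tX=0.8200 tY=0.5081  stride 1/|dx|=2.0000 1/|dy|=1.1547
    cross y-line → (4,3), t=0.5081
    cross x-line → (5,3), t=0.8200 (wall)
  → r_3 = 0.8200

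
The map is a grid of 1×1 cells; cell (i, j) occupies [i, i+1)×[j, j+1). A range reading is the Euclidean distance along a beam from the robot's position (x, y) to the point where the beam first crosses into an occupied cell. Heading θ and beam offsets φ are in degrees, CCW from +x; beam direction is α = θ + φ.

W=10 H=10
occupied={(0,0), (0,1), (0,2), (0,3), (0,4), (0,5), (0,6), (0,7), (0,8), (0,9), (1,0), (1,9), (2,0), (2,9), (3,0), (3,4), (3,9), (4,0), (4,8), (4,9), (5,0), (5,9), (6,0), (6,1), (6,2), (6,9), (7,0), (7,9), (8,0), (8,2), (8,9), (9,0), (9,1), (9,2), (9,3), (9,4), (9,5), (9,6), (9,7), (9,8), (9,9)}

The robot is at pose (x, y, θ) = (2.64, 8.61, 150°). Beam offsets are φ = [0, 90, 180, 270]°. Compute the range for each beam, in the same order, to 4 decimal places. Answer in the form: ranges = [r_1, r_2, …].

ranges = [0.7800, 3.2800, 7.3439, 0.4503]

beam 1: φ=0°, α=150°
  cosα=-0.8660 sinα=0.5000 | (2,8) | tMaxX 0.7390 tMaxY 0.7800 | tΔX 1.1547 tΔY 2.0000
    t=0.7390 [x] (1,8)
    t=0.7800 [y] (1,9) — stop
  → r_1 = 0.7800
beam 2: φ=90°, α=240°
  cosα=-0.5000 sinα=-0.8660 | (2,8) | tMaxX 1.2800 tMaxY 0.7044 | tΔX 2.0000 tΔY 1.1547
    t=0.7044 [y] (2,7)
    t=1.2800 [x] (1,7)
    t=1.8591 [y] (1,6)
    t=3.0138 [y] (1,5)
    t=3.2800 [x] (0,5) — stop
  → r_2 = 3.2800
beam 3: φ=180°, α=330°
  cosα=0.8660 sinα=-0.5000 | (2,8) | tMaxX 0.4157 tMaxY 1.2200 | tΔX 1.1547 tΔY 2.0000
    t=0.4157 [x] (3,8)
    t=1.2200 [y] (3,7)
    t=1.5704 [x] (4,7)
    t=2.7251 [x] (5,7)
    t=3.2200 [y] (5,6)
    t=3.8798 [x] (6,6)
    t=5.0345 [x] (7,6)
    t=5.2200 [y] (7,5)
    t=6.1892 [x] (8,5)
    t=7.2200 [y] (8,4)
    t=7.3439 [x] (9,4) — stop
  → r_3 = 7.3439
beam 4: φ=270°, α=60°
  cosα=0.5000 sinα=0.8660 | (2,8) | tMaxX 0.7200 tMaxY 0.4503 | tΔX 2.0000 tΔY 1.1547
    t=0.4503 [y] (2,9) — stop
  → r_4 = 0.4503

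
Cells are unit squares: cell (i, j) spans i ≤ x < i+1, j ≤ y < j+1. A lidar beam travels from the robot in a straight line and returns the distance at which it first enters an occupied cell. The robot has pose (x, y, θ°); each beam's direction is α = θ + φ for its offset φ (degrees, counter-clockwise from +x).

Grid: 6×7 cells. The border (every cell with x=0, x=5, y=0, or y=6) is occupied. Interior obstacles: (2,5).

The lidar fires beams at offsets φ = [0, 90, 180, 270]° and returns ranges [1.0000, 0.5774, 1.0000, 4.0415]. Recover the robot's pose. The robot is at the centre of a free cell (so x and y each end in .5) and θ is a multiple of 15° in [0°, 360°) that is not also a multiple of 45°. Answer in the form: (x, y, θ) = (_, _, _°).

(x, y, θ) = (1.5, 4.5, 60°)

The pose lattice has 19·16 = 304 candidates. Test each by forward raycasting.
  (4.5, 2.5, 330°): beam 1 = 0.5774 ≠ 1.0000 ✗
  (1.5, 2.5, 345°): beam 1 = 3.6235 ≠ 1.0000 ✗
  (2.5, 2.5, 285°): beam 1 = 1.5529 ≠ 1.0000 ✗
  …
  (1.5, 4.5, 60°): r_1=1.0000, r_2=0.5774, r_3=1.0000, r_4=4.0415 — all match ✓
Unique over the lattice → pose = (1.5, 4.5, 60°).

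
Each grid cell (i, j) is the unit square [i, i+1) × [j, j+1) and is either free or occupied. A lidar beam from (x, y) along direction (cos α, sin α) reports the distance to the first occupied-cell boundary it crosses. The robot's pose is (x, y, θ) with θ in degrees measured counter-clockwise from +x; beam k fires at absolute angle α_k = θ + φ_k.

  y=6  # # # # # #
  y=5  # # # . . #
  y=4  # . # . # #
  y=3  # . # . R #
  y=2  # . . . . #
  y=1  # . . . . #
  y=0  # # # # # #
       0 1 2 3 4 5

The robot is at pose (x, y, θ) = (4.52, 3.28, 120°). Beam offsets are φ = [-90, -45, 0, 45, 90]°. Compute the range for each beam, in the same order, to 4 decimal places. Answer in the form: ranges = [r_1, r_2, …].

ranges = [0.5543, 0.7454, 0.8314, 1.5736, 4.0645]

beam 1: φ=-90°, α=30°
  cosα=0.8660 sinα=0.5000 | (4,3) | tMaxX 0.5543 tMaxY 1.4400 | tΔX 1.1547 tΔY 2.0000
    t=0.5543 [x] (5,3) — stop
  → r_1 = 0.5543
beam 2: φ=-45°, α=75°
  cosα=0.2588 sinα=0.9659 | (4,3) | tMaxX 1.8546 tMaxY 0.7454 | tΔX 3.8637 tΔY 1.0353
    t=0.7454 [y] (4,4) — stop
  → r_2 = 0.7454
beam 3: φ=0°, α=120°
  cosα=-0.5000 sinα=0.8660 | (4,3) | tMaxX 1.0400 tMaxY 0.8314 | tΔX 2.0000 tΔY 1.1547
    t=0.8314 [y] (4,4) — stop
  → r_3 = 0.8314
beam 4: φ=45°, α=165°
  cosα=-0.9659 sinα=0.2588 | (4,3) | tMaxX 0.5383 tMaxY 2.7819 | tΔX 1.0353 tΔY 3.8637
    t=0.5383 [x] (3,3)
    t=1.5736 [x] (2,3) — stop
  → r_4 = 1.5736
beam 5: φ=90°, α=210°
  cosα=-0.8660 sinα=-0.5000 | (4,3) | tMaxX 0.6004 tMaxY 0.5600 | tΔX 1.1547 tΔY 2.0000
    t=0.5600 [y] (4,2)
    t=0.6004 [x] (3,2)
    t=1.7551 [x] (2,2)
    t=2.5600 [y] (2,1)
    t=2.9098 [x] (1,1)
    t=4.0645 [x] (0,1) — stop
  → r_5 = 4.0645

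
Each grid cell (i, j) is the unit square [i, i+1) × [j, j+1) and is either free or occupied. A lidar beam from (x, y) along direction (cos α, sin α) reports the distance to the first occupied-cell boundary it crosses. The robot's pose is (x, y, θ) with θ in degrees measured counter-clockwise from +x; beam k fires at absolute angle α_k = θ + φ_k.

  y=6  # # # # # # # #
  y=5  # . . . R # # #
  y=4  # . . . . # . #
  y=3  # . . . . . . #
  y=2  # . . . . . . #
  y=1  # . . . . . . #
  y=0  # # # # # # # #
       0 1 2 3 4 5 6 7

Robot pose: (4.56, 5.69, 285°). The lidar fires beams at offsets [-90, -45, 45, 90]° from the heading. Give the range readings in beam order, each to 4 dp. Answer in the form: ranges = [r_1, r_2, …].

ranges = [3.6856, 5.4155, 0.5081, 0.4555]

beam 1: φ=-90°, α=195°
  direction (-0.9659, -0.2588); cell (4,5); t to first gridline: x 0.5798, y 2.6660 (then +1.0353 / +3.8637)
    (3,5) via x @ 0.5798
    (2,5) via x @ 1.6150
    (1,5) via x @ 2.6503
    (1,4) via y @ 2.6660
    (0,4) via x @ 3.6856  # hit
  → r_1 = 3.6856
beam 2: φ=-45°, α=240°
  direction (-0.5000, -0.8660); cell (4,5); t to first gridline: x 1.1200, y 0.7967 (then +2.0000 / +1.1547)
    (4,4) via y @ 0.7967
    (3,4) via x @ 1.1200
    (3,3) via y @ 1.9514
    (3,2) via y @ 3.1061
    (2,2) via x @ 3.1200
    (2,1) via y @ 4.2608
    (1,1) via x @ 5.1200
    (1,0) via y @ 5.4155  # hit
  → r_2 = 5.4155
beam 3: φ=45°, α=330°
  direction (0.8660, -0.5000); cell (4,5); t to first gridline: x 0.5081, y 1.3800 (then +1.1547 / +2.0000)
    (5,5) via x @ 0.5081  # hit
  → r_3 = 0.5081
beam 4: φ=90°, α=15°
  direction (0.9659, 0.2588); cell (4,5); t to first gridline: x 0.4555, y 1.1977 (then +1.0353 / +3.8637)
    (5,5) via x @ 0.4555  # hit
  → r_4 = 0.4555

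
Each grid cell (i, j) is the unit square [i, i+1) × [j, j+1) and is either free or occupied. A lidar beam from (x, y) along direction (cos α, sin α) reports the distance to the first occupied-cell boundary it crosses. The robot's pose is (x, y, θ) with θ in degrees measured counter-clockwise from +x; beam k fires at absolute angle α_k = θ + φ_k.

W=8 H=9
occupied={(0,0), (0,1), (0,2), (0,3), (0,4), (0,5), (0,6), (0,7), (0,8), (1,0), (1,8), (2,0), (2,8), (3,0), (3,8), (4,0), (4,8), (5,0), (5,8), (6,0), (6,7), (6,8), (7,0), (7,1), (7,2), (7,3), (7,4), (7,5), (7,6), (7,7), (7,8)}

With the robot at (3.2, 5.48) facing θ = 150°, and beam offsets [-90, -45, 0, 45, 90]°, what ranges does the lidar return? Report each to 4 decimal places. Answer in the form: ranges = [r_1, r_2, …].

ranges = [2.9098, 2.6089, 2.5403, 2.2776, 4.4000]

beam 1: φ=-90°, α=60°
  dir = (cos 60°, sin 60°) = (0.5000, 0.8660); from cell (3,5)
  next x-line at t=1.6000, next y-line at t=0.6004; Δt_x=2.0000, Δt_y=1.1547
    y: enter (3,6) at t=0.6004
    x: enter (4,6) at t=1.6000
    y: enter (4,7) at t=1.7551
    y: enter (4,8) at t=2.9098 ← occupied
  → r_1 = 2.9098
beam 2: φ=-45°, α=105°
  dir = (cos 105°, sin 105°) = (-0.2588, 0.9659); from cell (3,5)
  next x-line at t=0.7727, next y-line at t=0.5383; Δt_x=3.8637, Δt_y=1.0353
    y: enter (3,6) at t=0.5383
    x: enter (2,6) at t=0.7727
    y: enter (2,7) at t=1.5736
    y: enter (2,8) at t=2.6089 ← occupied
  → r_2 = 2.6089
beam 3: φ=0°, α=150°
  dir = (cos 150°, sin 150°) = (-0.8660, 0.5000); from cell (3,5)
  next x-line at t=0.2309, next y-line at t=1.0400; Δt_x=1.1547, Δt_y=2.0000
    x: enter (2,5) at t=0.2309
    y: enter (2,6) at t=1.0400
    x: enter (1,6) at t=1.3856
    x: enter (0,6) at t=2.5403 ← occupied
  → r_3 = 2.5403
beam 4: φ=45°, α=195°
  dir = (cos 195°, sin 195°) = (-0.9659, -0.2588); from cell (3,5)
  next x-line at t=0.2071, next y-line at t=1.8546; Δt_x=1.0353, Δt_y=3.8637
    x: enter (2,5) at t=0.2071
    x: enter (1,5) at t=1.2423
    y: enter (1,4) at t=1.8546
    x: enter (0,4) at t=2.2776 ← occupied
  → r_4 = 2.2776
beam 5: φ=90°, α=240°
  dir = (cos 240°, sin 240°) = (-0.5000, -0.8660); from cell (3,5)
  next x-line at t=0.4000, next y-line at t=0.5543; Δt_x=2.0000, Δt_y=1.1547
    x: enter (2,5) at t=0.4000
    y: enter (2,4) at t=0.5543
    y: enter (2,3) at t=1.7090
    x: enter (1,3) at t=2.4000
    y: enter (1,2) at t=2.8637
    y: enter (1,1) at t=4.0184
    x: enter (0,1) at t=4.4000 ← occupied
  → r_5 = 4.4000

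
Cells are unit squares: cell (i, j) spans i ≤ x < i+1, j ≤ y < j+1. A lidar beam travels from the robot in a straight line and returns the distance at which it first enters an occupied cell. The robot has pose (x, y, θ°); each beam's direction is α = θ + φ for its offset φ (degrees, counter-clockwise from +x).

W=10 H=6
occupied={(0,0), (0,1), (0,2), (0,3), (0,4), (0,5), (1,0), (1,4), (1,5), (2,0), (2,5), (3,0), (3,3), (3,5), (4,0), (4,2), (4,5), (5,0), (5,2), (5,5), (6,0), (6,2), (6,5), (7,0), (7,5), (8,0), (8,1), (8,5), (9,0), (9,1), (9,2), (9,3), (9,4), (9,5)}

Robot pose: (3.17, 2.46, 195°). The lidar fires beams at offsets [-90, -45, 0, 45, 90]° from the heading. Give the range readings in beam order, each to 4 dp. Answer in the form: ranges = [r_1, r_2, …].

beam 1: φ=-90°, α=105°
  d=(-0.2588,0.9659)  start (3,2)  tX=0.6568 tY=0.5590  stride 1/|dx|=3.8637 1/|dy|=1.0353
    cross y-line → (3,3), t=0.5590 (wall)
  → r_1 = 0.5590
beam 2: φ=-45°, α=150°
  d=(-0.8660,0.5000)  start (3,2)  tX=0.1963 tY=1.0800  stride 1/|dx|=1.1547 1/|dy|=2.0000
    cross x-line → (2,2), t=0.1963
    cross y-line → (2,3), t=1.0800
    cross x-line → (1,3), t=1.3510
    cross x-line → (0,3), t=2.5057 (wall)
  → r_2 = 2.5057
beam 3: φ=0°, α=195°
  d=(-0.9659,-0.2588)  start (3,2)  tX=0.1760 tY=1.7773  stride 1/|dx|=1.0353 1/|dy|=3.8637
    cross x-line → (2,2), t=0.1760
    cross x-line → (1,2), t=1.2113
    cross y-line → (1,1), t=1.7773
    cross x-line → (0,1), t=2.2465 (wall)
  → r_3 = 2.2465
beam 4: φ=45°, α=240°
  d=(-0.5000,-0.8660)  start (3,2)  tX=0.3400 tY=0.5312  stride 1/|dx|=2.0000 1/|dy|=1.1547
    cross x-line → (2,2), t=0.3400
    cross y-line → (2,1), t=0.5312
    cross y-line → (2,0), t=1.6859 (wall)
  → r_4 = 1.6859
beam 5: φ=90°, α=285°
  d=(0.2588,-0.9659)  start (3,2)  tX=3.2069 tY=0.4762  stride 1/|dx|=3.8637 1/|dy|=1.0353
    cross y-line → (3,1), t=0.4762
    cross y-line → (3,0), t=1.5115 (wall)
  → r_5 = 1.5115

ranges = [0.5590, 2.5057, 2.2465, 1.6859, 1.5115]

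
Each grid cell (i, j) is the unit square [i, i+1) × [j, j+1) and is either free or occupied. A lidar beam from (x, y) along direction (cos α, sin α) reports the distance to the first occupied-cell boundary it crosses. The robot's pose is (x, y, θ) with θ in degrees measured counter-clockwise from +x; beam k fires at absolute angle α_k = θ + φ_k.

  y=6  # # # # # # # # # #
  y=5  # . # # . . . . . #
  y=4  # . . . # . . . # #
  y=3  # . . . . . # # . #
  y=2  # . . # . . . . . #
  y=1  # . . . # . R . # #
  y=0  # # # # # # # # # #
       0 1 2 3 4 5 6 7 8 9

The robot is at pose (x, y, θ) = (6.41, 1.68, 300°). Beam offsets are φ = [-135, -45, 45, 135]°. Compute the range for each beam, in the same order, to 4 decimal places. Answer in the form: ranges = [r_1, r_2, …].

beam 1: φ=-135°, α=165°
  cosα=-0.9659 sinα=0.2588 | (6,1) | tMaxX 0.4245 tMaxY 1.2364 | tΔX 1.0353 tΔY 3.8637
    t=0.4245 [x] (5,1)
    t=1.2364 [y] (5,2)
    t=1.4597 [x] (4,2)
    t=2.4950 [x] (3,2) — stop
  → r_1 = 2.4950
beam 2: φ=-45°, α=255°
  cosα=-0.2588 sinα=-0.9659 | (6,1) | tMaxX 1.5841 tMaxY 0.7040 | tΔX 3.8637 tΔY 1.0353
    t=0.7040 [y] (6,0) — stop
  → r_2 = 0.7040
beam 3: φ=45°, α=345°
  cosα=0.9659 sinα=-0.2588 | (6,1) | tMaxX 0.6108 tMaxY 2.6273 | tΔX 1.0353 tΔY 3.8637
    t=0.6108 [x] (7,1)
    t=1.6461 [x] (8,1) — stop
  → r_3 = 1.6461
beam 4: φ=135°, α=75°
  cosα=0.2588 sinα=0.9659 | (6,1) | tMaxX 2.2796 tMaxY 0.3313 | tΔX 3.8637 tΔY 1.0353
    t=0.3313 [y] (6,2)
    t=1.3666 [y] (6,3) — stop
  → r_4 = 1.3666

ranges = [2.4950, 0.7040, 1.6461, 1.3666]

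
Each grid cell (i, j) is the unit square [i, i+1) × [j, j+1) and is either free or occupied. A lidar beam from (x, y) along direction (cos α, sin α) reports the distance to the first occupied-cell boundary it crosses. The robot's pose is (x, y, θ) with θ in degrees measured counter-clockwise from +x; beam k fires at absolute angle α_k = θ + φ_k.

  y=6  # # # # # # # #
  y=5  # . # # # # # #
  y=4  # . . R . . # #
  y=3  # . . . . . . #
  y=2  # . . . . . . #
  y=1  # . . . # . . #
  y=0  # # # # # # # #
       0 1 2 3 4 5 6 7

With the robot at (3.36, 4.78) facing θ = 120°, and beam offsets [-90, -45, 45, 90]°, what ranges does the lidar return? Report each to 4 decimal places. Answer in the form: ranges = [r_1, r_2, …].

ranges = [0.4400, 0.2278, 0.8500, 2.7251]

beam 1: φ=-90°, α=30°
  cosα=0.8660 sinα=0.5000 | (3,4) | tMaxX 0.7390 tMaxY 0.4400 | tΔX 1.1547 tΔY 2.0000
    t=0.4400 [y] (3,5) — stop
  → r_1 = 0.4400
beam 2: φ=-45°, α=75°
  cosα=0.2588 sinα=0.9659 | (3,4) | tMaxX 2.4728 tMaxY 0.2278 | tΔX 3.8637 tΔY 1.0353
    t=0.2278 [y] (3,5) — stop
  → r_2 = 0.2278
beam 3: φ=45°, α=165°
  cosα=-0.9659 sinα=0.2588 | (3,4) | tMaxX 0.3727 tMaxY 0.8500 | tΔX 1.0353 tΔY 3.8637
    t=0.3727 [x] (2,4)
    t=0.8500 [y] (2,5) — stop
  → r_3 = 0.8500
beam 4: φ=90°, α=210°
  cosα=-0.8660 sinα=-0.5000 | (3,4) | tMaxX 0.4157 tMaxY 1.5600 | tΔX 1.1547 tΔY 2.0000
    t=0.4157 [x] (2,4)
    t=1.5600 [y] (2,3)
    t=1.5704 [x] (1,3)
    t=2.7251 [x] (0,3) — stop
  → r_4 = 2.7251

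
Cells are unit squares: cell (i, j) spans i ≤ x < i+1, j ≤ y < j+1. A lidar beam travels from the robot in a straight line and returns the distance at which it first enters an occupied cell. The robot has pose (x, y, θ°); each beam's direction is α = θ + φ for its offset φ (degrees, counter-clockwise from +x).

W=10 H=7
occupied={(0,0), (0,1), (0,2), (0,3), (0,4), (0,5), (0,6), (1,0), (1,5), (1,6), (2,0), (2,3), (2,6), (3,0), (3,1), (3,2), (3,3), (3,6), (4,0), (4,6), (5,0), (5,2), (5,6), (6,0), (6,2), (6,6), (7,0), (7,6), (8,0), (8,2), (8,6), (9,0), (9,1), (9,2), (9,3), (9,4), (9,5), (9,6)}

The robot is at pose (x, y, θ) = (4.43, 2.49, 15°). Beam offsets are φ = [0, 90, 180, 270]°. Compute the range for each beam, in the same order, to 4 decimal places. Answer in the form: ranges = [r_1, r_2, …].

ranges = [0.5901, 3.6338, 0.4452, 1.5426]

beam 1: φ=0°, α=15°
  direction (0.9659, 0.2588); cell (4,2); t to first gridline: x 0.5901, y 1.9705 (then +1.0353 / +3.8637)
    (5,2) via x @ 0.5901  # hit
  → r_1 = 0.5901
beam 2: φ=90°, α=105°
  direction (-0.2588, 0.9659); cell (4,2); t to first gridline: x 1.6614, y 0.5280 (then +3.8637 / +1.0353)
    (4,3) via y @ 0.5280
    (4,4) via y @ 1.5633
    (3,4) via x @ 1.6614
    (3,5) via y @ 2.5985
    (3,6) via y @ 3.6338  # hit
  → r_2 = 3.6338
beam 3: φ=180°, α=195°
  direction (-0.9659, -0.2588); cell (4,2); t to first gridline: x 0.4452, y 1.8932 (then +1.0353 / +3.8637)
    (3,2) via x @ 0.4452  # hit
  → r_3 = 0.4452
beam 4: φ=270°, α=285°
  direction (0.2588, -0.9659); cell (4,2); t to first gridline: x 2.2023, y 0.5073 (then +3.8637 / +1.0353)
    (4,1) via y @ 0.5073
    (4,0) via y @ 1.5426  # hit
  → r_4 = 1.5426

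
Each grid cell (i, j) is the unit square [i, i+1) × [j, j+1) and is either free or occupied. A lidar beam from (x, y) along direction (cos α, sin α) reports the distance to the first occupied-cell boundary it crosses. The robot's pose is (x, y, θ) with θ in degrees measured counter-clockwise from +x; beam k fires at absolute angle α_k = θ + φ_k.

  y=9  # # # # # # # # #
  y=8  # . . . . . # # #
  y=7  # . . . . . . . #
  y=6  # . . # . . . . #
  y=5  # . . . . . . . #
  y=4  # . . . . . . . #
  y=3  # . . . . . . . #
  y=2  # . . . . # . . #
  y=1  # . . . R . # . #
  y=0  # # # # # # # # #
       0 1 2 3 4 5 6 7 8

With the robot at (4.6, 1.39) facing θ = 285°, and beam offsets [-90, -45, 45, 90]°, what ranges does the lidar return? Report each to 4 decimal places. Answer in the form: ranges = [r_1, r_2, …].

beam 1: φ=-90°, α=195°
  dir = (cos 195°, sin 195°) = (-0.9659, -0.2588); from cell (4,1)
  next x-line at t=0.6212, next y-line at t=1.5068; Δt_x=1.0353, Δt_y=3.8637
    x: enter (3,1) at t=0.6212
    y: enter (3,0) at t=1.5068 ← occupied
  → r_1 = 1.5068
beam 2: φ=-45°, α=240°
  dir = (cos 240°, sin 240°) = (-0.5000, -0.8660); from cell (4,1)
  next x-line at t=1.2000, next y-line at t=0.4503; Δt_x=2.0000, Δt_y=1.1547
    y: enter (4,0) at t=0.4503 ← occupied
  → r_2 = 0.4503
beam 3: φ=45°, α=330°
  dir = (cos 330°, sin 330°) = (0.8660, -0.5000); from cell (4,1)
  next x-line at t=0.4619, next y-line at t=0.7800; Δt_x=1.1547, Δt_y=2.0000
    x: enter (5,1) at t=0.4619
    y: enter (5,0) at t=0.7800 ← occupied
  → r_3 = 0.7800
beam 4: φ=90°, α=15°
  dir = (cos 15°, sin 15°) = (0.9659, 0.2588); from cell (4,1)
  next x-line at t=0.4141, next y-line at t=2.3569; Δt_x=1.0353, Δt_y=3.8637
    x: enter (5,1) at t=0.4141
    x: enter (6,1) at t=1.4494 ← occupied
  → r_4 = 1.4494

ranges = [1.5068, 0.4503, 0.7800, 1.4494]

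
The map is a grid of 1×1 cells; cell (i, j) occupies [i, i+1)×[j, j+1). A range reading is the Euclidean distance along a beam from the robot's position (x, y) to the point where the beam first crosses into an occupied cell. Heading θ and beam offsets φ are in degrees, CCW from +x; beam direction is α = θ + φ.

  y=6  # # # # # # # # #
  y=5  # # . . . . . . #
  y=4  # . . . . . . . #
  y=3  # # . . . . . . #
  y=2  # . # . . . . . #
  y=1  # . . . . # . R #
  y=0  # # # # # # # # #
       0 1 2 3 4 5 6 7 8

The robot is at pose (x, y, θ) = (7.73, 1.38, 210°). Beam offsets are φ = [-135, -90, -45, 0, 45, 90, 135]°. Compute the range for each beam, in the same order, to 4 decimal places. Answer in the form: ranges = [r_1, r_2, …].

beam 1: φ=-135°, α=75°
  cosα=0.2588 sinα=0.9659 | (7,1) | tMaxX 1.0432 tMaxY 0.6419 | tΔX 3.8637 tΔY 1.0353
    t=0.6419 [y] (7,2)
    t=1.0432 [x] (8,2) — stop
  → r_1 = 1.0432
beam 2: φ=-90°, α=120°
  cosα=-0.5000 sinα=0.8660 | (7,1) | tMaxX 1.4600 tMaxY 0.7159 | tΔX 2.0000 tΔY 1.1547
    t=0.7159 [y] (7,2)
    t=1.4600 [x] (6,2)
    t=1.8706 [y] (6,3)
    t=3.0253 [y] (6,4)
    t=3.4600 [x] (5,4)
    t=4.1800 [y] (5,5)
    t=5.3347 [y] (5,6) — stop
  → r_2 = 5.3347
beam 3: φ=-45°, α=165°
  cosα=-0.9659 sinα=0.2588 | (7,1) | tMaxX 0.7558 tMaxY 2.3955 | tΔX 1.0353 tΔY 3.8637
    t=0.7558 [x] (6,1)
    t=1.7910 [x] (5,1) — stop
  → r_3 = 1.7910
beam 4: φ=0°, α=210°
  cosα=-0.8660 sinα=-0.5000 | (7,1) | tMaxX 0.8429 tMaxY 0.7600 | tΔX 1.1547 tΔY 2.0000
    t=0.7600 [y] (7,0) — stop
  → r_4 = 0.7600
beam 5: φ=45°, α=255°
  cosα=-0.2588 sinα=-0.9659 | (7,1) | tMaxX 2.8205 tMaxY 0.3934 | tΔX 3.8637 tΔY 1.0353
    t=0.3934 [y] (7,0) — stop
  → r_5 = 0.3934
beam 6: φ=90°, α=300°
  cosα=0.5000 sinα=-0.8660 | (7,1) | tMaxX 0.5400 tMaxY 0.4388 | tΔX 2.0000 tΔY 1.1547
    t=0.4388 [y] (7,0) — stop
  → r_6 = 0.4388
beam 7: φ=135°, α=345°
  cosα=0.9659 sinα=-0.2588 | (7,1) | tMaxX 0.2795 tMaxY 1.4682 | tΔX 1.0353 tΔY 3.8637
    t=0.2795 [x] (8,1) — stop
  → r_7 = 0.2795

ranges = [1.0432, 5.3347, 1.7910, 0.7600, 0.3934, 0.4388, 0.2795]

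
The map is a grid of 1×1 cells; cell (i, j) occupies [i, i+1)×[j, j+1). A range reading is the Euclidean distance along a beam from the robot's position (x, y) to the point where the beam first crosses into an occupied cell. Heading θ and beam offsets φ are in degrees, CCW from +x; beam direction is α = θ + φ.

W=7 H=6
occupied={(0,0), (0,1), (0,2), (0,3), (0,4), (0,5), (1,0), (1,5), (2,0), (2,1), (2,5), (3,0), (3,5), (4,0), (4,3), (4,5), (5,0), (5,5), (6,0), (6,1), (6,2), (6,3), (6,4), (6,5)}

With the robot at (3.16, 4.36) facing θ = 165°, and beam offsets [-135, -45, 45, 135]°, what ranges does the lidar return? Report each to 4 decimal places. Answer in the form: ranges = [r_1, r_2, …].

ranges = [1.2800, 0.7390, 2.4942, 3.8798]

beam 1: φ=-135°, α=30°
  direction (0.8660, 0.5000); cell (3,4); t to first gridline: x 0.9699, y 1.2800 (then +1.1547 / +2.0000)
    (4,4) via x @ 0.9699
    (4,5) via y @ 1.2800  # hit
  → r_1 = 1.2800
beam 2: φ=-45°, α=120°
  direction (-0.5000, 0.8660); cell (3,4); t to first gridline: x 0.3200, y 0.7390 (then +2.0000 / +1.1547)
    (2,4) via x @ 0.3200
    (2,5) via y @ 0.7390  # hit
  → r_2 = 0.7390
beam 3: φ=45°, α=210°
  direction (-0.8660, -0.5000); cell (3,4); t to first gridline: x 0.1848, y 0.7200 (then +1.1547 / +2.0000)
    (2,4) via x @ 0.1848
    (2,3) via y @ 0.7200
    (1,3) via x @ 1.3395
    (0,3) via x @ 2.4942  # hit
  → r_3 = 2.4942
beam 4: φ=135°, α=300°
  direction (0.5000, -0.8660); cell (3,4); t to first gridline: x 1.6800, y 0.4157 (then +2.0000 / +1.1547)
    (3,3) via y @ 0.4157
    (3,2) via y @ 1.5704
    (4,2) via x @ 1.6800
    (4,1) via y @ 2.7251
    (5,1) via x @ 3.6800
    (5,0) via y @ 3.8798  # hit
  → r_4 = 3.8798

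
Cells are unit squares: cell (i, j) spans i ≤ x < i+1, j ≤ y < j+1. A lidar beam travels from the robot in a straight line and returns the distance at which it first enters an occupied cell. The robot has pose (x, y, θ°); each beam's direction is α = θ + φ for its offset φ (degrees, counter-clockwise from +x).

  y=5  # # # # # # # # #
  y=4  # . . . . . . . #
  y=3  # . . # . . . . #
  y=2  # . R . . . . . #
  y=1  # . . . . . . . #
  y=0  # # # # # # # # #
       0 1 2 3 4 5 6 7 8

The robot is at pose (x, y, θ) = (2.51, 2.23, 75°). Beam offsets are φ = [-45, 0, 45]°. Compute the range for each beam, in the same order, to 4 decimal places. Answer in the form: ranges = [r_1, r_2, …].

beam 1: φ=-45°, α=30°
  cosα=0.8660 sinα=0.5000 | (2,2) | tMaxX 0.5658 tMaxY 1.5400 | tΔX 1.1547 tΔY 2.0000
    t=0.5658 [x] (3,2)
    t=1.5400 [y] (3,3) — stop
  → r_1 = 1.5400
beam 2: φ=0°, α=75°
  cosα=0.2588 sinα=0.9659 | (2,2) | tMaxX 1.8932 tMaxY 0.7972 | tΔX 3.8637 tΔY 1.0353
    t=0.7972 [y] (2,3)
    t=1.8324 [y] (2,4)
    t=1.8932 [x] (3,4)
    t=2.8677 [y] (3,5) — stop
  → r_2 = 2.8677
beam 3: φ=45°, α=120°
  cosα=-0.5000 sinα=0.8660 | (2,2) | tMaxX 1.0200 tMaxY 0.8891 | tΔX 2.0000 tΔY 1.1547
    t=0.8891 [y] (2,3)
    t=1.0200 [x] (1,3)
    t=2.0438 [y] (1,4)
    t=3.0200 [x] (0,4) — stop
  → r_3 = 3.0200

ranges = [1.5400, 2.8677, 3.0200]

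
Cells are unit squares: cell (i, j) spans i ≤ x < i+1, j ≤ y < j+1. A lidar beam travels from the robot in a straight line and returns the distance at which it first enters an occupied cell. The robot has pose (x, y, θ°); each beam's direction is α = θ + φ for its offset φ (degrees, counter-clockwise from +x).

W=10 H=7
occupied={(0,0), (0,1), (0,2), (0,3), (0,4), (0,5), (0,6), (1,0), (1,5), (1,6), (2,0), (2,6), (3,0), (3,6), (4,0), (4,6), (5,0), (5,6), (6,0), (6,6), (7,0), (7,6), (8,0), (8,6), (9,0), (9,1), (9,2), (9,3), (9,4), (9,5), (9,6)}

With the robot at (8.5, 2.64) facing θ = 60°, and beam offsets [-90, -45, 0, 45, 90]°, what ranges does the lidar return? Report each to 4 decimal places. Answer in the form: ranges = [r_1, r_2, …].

beam 1: φ=-90°, α=330°
  d=(0.8660,-0.5000)  start (8,2)  tX=0.5774 tY=1.2800  stride 1/|dx|=1.1547 1/|dy|=2.0000
    cross x-line → (9,2), t=0.5774 (wall)
  → r_1 = 0.5774
beam 2: φ=-45°, α=15°
  d=(0.9659,0.2588)  start (8,2)  tX=0.5176 tY=1.3909  stride 1/|dx|=1.0353 1/|dy|=3.8637
    cross x-line → (9,2), t=0.5176 (wall)
  → r_2 = 0.5176
beam 3: φ=0°, α=60°
  d=(0.5000,0.8660)  start (8,2)  tX=1.0000 tY=0.4157  stride 1/|dx|=2.0000 1/|dy|=1.1547
    cross y-line → (8,3), t=0.4157
    cross x-line → (9,3), t=1.0000 (wall)
  → r_3 = 1.0000
beam 4: φ=45°, α=105°
  d=(-0.2588,0.9659)  start (8,2)  tX=1.9319 tY=0.3727  stride 1/|dx|=3.8637 1/|dy|=1.0353
    cross y-line → (8,3), t=0.3727
    cross y-line → (8,4), t=1.4080
    cross x-line → (7,4), t=1.9319
    cross y-line → (7,5), t=2.4433
    cross y-line → (7,6), t=3.4785 (wall)
  → r_4 = 3.4785
beam 5: φ=90°, α=150°
  d=(-0.8660,0.5000)  start (8,2)  tX=0.5774 tY=0.7200  stride 1/|dx|=1.1547 1/|dy|=2.0000
    cross x-line → (7,2), t=0.5774
    cross y-line → (7,3), t=0.7200
    cross x-line → (6,3), t=1.7321
    cross y-line → (6,4), t=2.7200
    cross x-line → (5,4), t=2.8868
    cross x-line → (4,4), t=4.0415
    cross y-line → (4,5), t=4.7200
    cross x-line → (3,5), t=5.1962
    cross x-line → (2,5), t=6.3509
    cross y-line → (2,6), t=6.7200 (wall)
  → r_5 = 6.7200

ranges = [0.5774, 0.5176, 1.0000, 3.4785, 6.7200]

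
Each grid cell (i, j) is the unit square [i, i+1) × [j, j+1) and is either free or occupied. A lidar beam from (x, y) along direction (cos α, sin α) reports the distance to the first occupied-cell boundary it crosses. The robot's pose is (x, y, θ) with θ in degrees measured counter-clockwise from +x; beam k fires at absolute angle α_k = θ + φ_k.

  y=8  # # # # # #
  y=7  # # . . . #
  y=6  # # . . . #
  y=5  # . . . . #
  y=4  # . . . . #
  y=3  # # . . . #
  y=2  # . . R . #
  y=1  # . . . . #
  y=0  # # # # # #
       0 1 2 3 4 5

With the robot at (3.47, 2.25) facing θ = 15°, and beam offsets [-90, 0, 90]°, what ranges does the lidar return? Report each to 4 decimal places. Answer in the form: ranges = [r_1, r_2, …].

ranges = [1.2941, 1.5840, 5.6796]

beam 1: φ=-90°, α=285°
  direction (0.2588, -0.9659); cell (3,2); t to first gridline: x 2.0478, y 0.2588 (then +3.8637 / +1.0353)
    (3,1) via y @ 0.2588
    (3,0) via y @ 1.2941  # hit
  → r_1 = 1.2941
beam 2: φ=0°, α=15°
  direction (0.9659, 0.2588); cell (3,2); t to first gridline: x 0.5487, y 2.8978 (then +1.0353 / +3.8637)
    (4,2) via x @ 0.5487
    (5,2) via x @ 1.5840  # hit
  → r_2 = 1.5840
beam 3: φ=90°, α=105°
  direction (-0.2588, 0.9659); cell (3,2); t to first gridline: x 1.8159, y 0.7765 (then +3.8637 / +1.0353)
    (3,3) via y @ 0.7765
    (3,4) via y @ 1.8117
    (2,4) via x @ 1.8159
    (2,5) via y @ 2.8470
    (2,6) via y @ 3.8823
    (2,7) via y @ 4.9176
    (1,7) via x @ 5.6796  # hit
  → r_3 = 5.6796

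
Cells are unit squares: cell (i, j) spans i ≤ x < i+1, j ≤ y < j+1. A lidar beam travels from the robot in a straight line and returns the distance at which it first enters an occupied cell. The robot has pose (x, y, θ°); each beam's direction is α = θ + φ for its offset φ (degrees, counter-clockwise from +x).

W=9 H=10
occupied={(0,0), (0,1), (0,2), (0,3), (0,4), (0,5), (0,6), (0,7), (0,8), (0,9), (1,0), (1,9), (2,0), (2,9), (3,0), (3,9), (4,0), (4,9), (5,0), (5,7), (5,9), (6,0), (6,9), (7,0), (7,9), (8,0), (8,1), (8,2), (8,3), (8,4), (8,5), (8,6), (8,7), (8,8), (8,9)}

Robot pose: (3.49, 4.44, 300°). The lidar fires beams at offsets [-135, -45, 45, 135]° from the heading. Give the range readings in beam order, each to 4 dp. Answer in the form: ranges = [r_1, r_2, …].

beam 1: φ=-135°, α=165°
  cosα=-0.9659 sinα=0.2588 | (3,4) | tMaxX 0.5073 tMaxY 2.1637 | tΔX 1.0353 tΔY 3.8637
    t=0.5073 [x] (2,4)
    t=1.5426 [x] (1,4)
    t=2.1637 [y] (1,5)
    t=2.5778 [x] (0,5) — stop
  → r_1 = 2.5778
beam 2: φ=-45°, α=255°
  cosα=-0.2588 sinα=-0.9659 | (3,4) | tMaxX 1.8932 tMaxY 0.4555 | tΔX 3.8637 tΔY 1.0353
    t=0.4555 [y] (3,3)
    t=1.4908 [y] (3,2)
    t=1.8932 [x] (2,2)
    t=2.5261 [y] (2,1)
    t=3.5614 [y] (2,0) — stop
  → r_2 = 3.5614
beam 3: φ=45°, α=345°
  cosα=0.9659 sinα=-0.2588 | (3,4) | tMaxX 0.5280 tMaxY 1.7000 | tΔX 1.0353 tΔY 3.8637
    t=0.5280 [x] (4,4)
    t=1.5633 [x] (5,4)
    t=1.7000 [y] (5,3)
    t=2.5985 [x] (6,3)
    t=3.6338 [x] (7,3)
    t=4.6691 [x] (8,3) — stop
  → r_3 = 4.6691
beam 4: φ=135°, α=75°
  cosα=0.2588 sinα=0.9659 | (3,4) | tMaxX 1.9705 tMaxY 0.5798 | tΔX 3.8637 tΔY 1.0353
    t=0.5798 [y] (3,5)
    t=1.6150 [y] (3,6)
    t=1.9705 [x] (4,6)
    t=2.6503 [y] (4,7)
    t=3.6856 [y] (4,8)
    t=4.7209 [y] (4,9) — stop
  → r_4 = 4.7209

ranges = [2.5778, 3.5614, 4.6691, 4.7209]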